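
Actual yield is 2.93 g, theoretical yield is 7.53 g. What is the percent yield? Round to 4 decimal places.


% yield = 100 * actual / theoretical
% yield = 100 * 2.93 / 7.53
% yield = 38.91102258 %, rounded to 4 dp:

38.9110 %


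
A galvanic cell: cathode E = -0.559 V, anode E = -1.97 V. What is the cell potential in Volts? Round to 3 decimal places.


Standard cell potential: E_cell = E_cathode - E_anode.
E_cell = -0.559 - (-1.97)
E_cell = 1.411 V, rounded to 3 dp:

1.411 V


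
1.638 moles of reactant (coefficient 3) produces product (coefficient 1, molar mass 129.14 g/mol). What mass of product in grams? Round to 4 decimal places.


Use the coefficient ratio to convert reactant moles to product moles, then multiply by the product's molar mass.
moles_P = moles_R * (coeff_P / coeff_R) = 1.638 * (1/3) = 0.546
mass_P = moles_P * M_P = 0.546 * 129.14
mass_P = 70.51044 g, rounded to 4 dp:

70.5104 g


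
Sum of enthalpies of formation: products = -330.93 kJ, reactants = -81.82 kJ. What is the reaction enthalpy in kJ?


dH_rxn = sum(dH_f products) - sum(dH_f reactants)
dH_rxn = -330.93 - (-81.82)
dH_rxn = -249.11 kJ:

-249.11 kJ


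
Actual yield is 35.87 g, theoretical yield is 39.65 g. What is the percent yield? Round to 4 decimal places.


% yield = 100 * actual / theoretical
% yield = 100 * 35.87 / 39.65
% yield = 90.4665826 %, rounded to 4 dp:

90.4666 %


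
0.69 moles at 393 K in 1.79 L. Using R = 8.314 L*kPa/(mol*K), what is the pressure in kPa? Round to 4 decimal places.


PV = nRT, solve for P = nRT / V.
nRT = 0.69 * 8.314 * 393 = 2254.5074
P = 2254.5074 / 1.79
P = 1259.50134078 kPa, rounded to 4 dp:

1259.5013 kPa


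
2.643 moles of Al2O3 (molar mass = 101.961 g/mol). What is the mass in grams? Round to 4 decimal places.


mass = n * M
mass = 2.643 * 101.961
mass = 269.482923 g, rounded to 4 dp:

269.4829 g


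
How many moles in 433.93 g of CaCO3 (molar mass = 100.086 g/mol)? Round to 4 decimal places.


n = mass / M
n = 433.93 / 100.086
n = 4.33557141 mol, rounded to 4 dp:

4.3356 mol


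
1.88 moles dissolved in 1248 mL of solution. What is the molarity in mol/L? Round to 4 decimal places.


Convert volume to liters: V_L = V_mL / 1000.
V_L = 1248 / 1000 = 1.248 L
M = n / V_L = 1.88 / 1.248
M = 1.50641026 mol/L, rounded to 4 dp:

1.5064 mol/L


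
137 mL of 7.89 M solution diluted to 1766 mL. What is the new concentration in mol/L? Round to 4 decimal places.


Dilution: M1*V1 = M2*V2, solve for M2.
M2 = M1*V1 / V2
M2 = 7.89 * 137 / 1766
M2 = 1080.93 / 1766
M2 = 0.61207814 mol/L, rounded to 4 dp:

0.6121 mol/L


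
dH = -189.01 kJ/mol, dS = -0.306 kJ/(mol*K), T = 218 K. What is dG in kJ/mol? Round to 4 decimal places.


Gibbs: dG = dH - T*dS (consistent units, dS already in kJ/(mol*K)).
T*dS = 218 * -0.306 = -66.708
dG = -189.01 - (-66.708)
dG = -122.302 kJ/mol, rounded to 4 dp:

-122.3020 kJ/mol


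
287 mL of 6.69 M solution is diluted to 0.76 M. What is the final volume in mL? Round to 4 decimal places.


Dilution: M1*V1 = M2*V2, solve for V2.
V2 = M1*V1 / M2
V2 = 6.69 * 287 / 0.76
V2 = 1920.03 / 0.76
V2 = 2526.35526316 mL, rounded to 4 dp:

2526.3553 mL


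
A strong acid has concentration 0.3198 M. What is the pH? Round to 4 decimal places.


A strong acid dissociates completely, so [H+] equals the given concentration.
pH = -log10([H+]) = -log10(0.3198)
pH = 0.49512154, rounded to 4 dp:

0.4951


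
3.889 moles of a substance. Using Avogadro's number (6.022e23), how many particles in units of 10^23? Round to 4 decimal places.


N = n * NA, then divide by 1e23 for the requested units.
N / 1e23 = n * 6.022
N / 1e23 = 3.889 * 6.022
N / 1e23 = 23.419558, rounded to 4 dp:

23.4196


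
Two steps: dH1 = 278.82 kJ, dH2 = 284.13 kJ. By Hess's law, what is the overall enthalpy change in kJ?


Hess's law: enthalpy is a state function, so add the step enthalpies.
dH_total = dH1 + dH2 = 278.82 + (284.13)
dH_total = 562.95 kJ:

562.95 kJ


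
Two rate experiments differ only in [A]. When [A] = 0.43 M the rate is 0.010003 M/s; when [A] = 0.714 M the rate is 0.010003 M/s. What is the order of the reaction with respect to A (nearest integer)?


Rate is proportional to [A]^n, so rate2/rate1 = ([A]2/[A]1)^n. Take logs to solve for n.
rate2/rate1 = 0.010003 / 0.010003 = 1.0
[A]2/[A]1 = 0.714 / 0.43 = 1.6605
n = ln(1.0) / ln(1.6605) = 0.0
Nearest integer order:

0


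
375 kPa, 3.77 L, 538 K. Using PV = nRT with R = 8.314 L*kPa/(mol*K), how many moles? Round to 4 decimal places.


PV = nRT, solve for n = PV / (RT).
PV = 375 * 3.77 = 1413.75
RT = 8.314 * 538 = 4472.932
n = 1413.75 / 4472.932
n = 0.31606785 mol, rounded to 4 dp:

0.3161 mol


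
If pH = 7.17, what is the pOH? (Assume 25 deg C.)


At 25 deg C, pH + pOH = 14.
pOH = 14 - pH = 14 - 7.17
pOH = 6.83:

6.83


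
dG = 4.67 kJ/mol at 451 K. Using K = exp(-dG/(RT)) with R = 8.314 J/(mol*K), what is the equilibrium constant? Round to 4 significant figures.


dG is in kJ/mol; multiply by 1000 to match R in J/(mol*K).
RT = 8.314 * 451 = 3749.614 J/mol
exponent = -dG*1000 / (RT) = -(4.67*1000) / 3749.614 = -1.24546153
K = exp(-1.24546153)
K = 0.28780805, rounded to 4 significant figures:

0.2878


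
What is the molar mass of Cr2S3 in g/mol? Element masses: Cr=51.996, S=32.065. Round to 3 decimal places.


M = sum(count * atomic_mass) over atoms.
M = 2*51.996 + 3*32.065
M = 103.992 + 96.195
M = 200.187 g/mol, rounded to 3 dp:

200.187 g/mol


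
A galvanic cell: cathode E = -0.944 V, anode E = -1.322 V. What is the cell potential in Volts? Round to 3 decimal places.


Standard cell potential: E_cell = E_cathode - E_anode.
E_cell = -0.944 - (-1.322)
E_cell = 0.378 V, rounded to 3 dp:

0.378 V


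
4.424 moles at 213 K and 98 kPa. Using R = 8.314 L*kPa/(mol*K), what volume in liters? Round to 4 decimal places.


PV = nRT, solve for V = nRT / P.
nRT = 4.424 * 8.314 * 213 = 7834.382
V = 7834.382 / 98
V = 79.94267347 L, rounded to 4 dp:

79.9427 L


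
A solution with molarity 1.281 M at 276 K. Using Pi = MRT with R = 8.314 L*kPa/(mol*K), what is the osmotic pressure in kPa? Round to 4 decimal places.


Osmotic pressure (van't Hoff): Pi = M*R*T.
RT = 8.314 * 276 = 2294.664
Pi = 1.281 * 2294.664
Pi = 2939.464584 kPa, rounded to 4 dp:

2939.4646 kPa


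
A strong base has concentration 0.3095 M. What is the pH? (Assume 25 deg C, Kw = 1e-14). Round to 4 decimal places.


A strong base dissociates completely, so [OH-] equals the given concentration.
pOH = -log10([OH-]) = -log10(0.3095) = 0.509339
pH = 14 - pOH = 14 - 0.509339
pH = 13.490661, rounded to 4 dp:

13.4907


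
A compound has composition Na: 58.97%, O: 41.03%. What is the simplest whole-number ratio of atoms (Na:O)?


Assume 100 g of compound, divide each mass% by atomic mass to get moles, then normalize by the smallest to get a raw atom ratio.
Moles per 100 g: Na: 58.97/22.99 = 2.565, O: 41.03/15.999 = 2.5645
Raw ratio (divide by min = 2.5645): Na: 1.0, O: 1.0
Multiply by 1 to clear fractions: Na: 1.0 ~= 1, O: 1.0 ~= 1
Reduce by GCD to get the simplest whole-number ratio:

1:1


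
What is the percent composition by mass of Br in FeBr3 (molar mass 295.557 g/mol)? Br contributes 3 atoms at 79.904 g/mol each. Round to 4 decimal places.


pct = 100 * (n_elem * M_elem) / M_total
mass_contribution = 3 * 79.904 = 239.712 g/mol
pct = 100 * 239.712 / 295.557
pct = 81.10516753 %, rounded to 4 dp:

81.1052 %


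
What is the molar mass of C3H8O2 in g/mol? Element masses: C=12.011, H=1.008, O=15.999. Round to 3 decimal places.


M = sum(count * atomic_mass) over atoms.
M = 3*12.011 + 8*1.008 + 2*15.999
M = 36.033 + 8.064 + 31.998
M = 76.095 g/mol, rounded to 3 dp:

76.095 g/mol


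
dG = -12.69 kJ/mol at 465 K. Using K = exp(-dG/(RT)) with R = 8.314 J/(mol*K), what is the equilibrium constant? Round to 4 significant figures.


dG is in kJ/mol; multiply by 1000 to match R in J/(mol*K).
RT = 8.314 * 465 = 3866.01 J/mol
exponent = -dG*1000 / (RT) = -(-12.69*1000) / 3866.01 = 3.282454
K = exp(3.282454)
K = 26.64107, rounded to 4 significant figures:

26.64


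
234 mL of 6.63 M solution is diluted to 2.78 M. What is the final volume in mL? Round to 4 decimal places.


Dilution: M1*V1 = M2*V2, solve for V2.
V2 = M1*V1 / M2
V2 = 6.63 * 234 / 2.78
V2 = 1551.42 / 2.78
V2 = 558.0647482 mL, rounded to 4 dp:

558.0647 mL


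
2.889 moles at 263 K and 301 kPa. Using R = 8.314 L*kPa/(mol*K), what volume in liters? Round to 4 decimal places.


PV = nRT, solve for V = nRT / P.
nRT = 2.889 * 8.314 * 263 = 6317.0354
V = 6317.0354 / 301
V = 20.98682857 L, rounded to 4 dp:

20.9868 L


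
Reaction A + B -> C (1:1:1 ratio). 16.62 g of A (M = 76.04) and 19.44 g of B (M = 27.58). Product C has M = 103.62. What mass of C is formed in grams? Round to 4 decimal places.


Find moles of each reactant; the smaller value is the limiting reagent in a 1:1:1 reaction, so moles_C equals moles of the limiter.
n_A = mass_A / M_A = 16.62 / 76.04 = 0.218569 mol
n_B = mass_B / M_B = 19.44 / 27.58 = 0.704859 mol
Limiting reagent: A (smaller), n_limiting = 0.218569 mol
mass_C = n_limiting * M_C = 0.218569 * 103.62
mass_C = 22.64811978 g, rounded to 4 dp:

22.6481 g


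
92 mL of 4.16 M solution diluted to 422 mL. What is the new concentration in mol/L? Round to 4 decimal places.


Dilution: M1*V1 = M2*V2, solve for M2.
M2 = M1*V1 / V2
M2 = 4.16 * 92 / 422
M2 = 382.72 / 422
M2 = 0.90691943 mol/L, rounded to 4 dp:

0.9069 mol/L


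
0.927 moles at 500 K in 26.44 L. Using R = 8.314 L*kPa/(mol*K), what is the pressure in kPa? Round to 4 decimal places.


PV = nRT, solve for P = nRT / V.
nRT = 0.927 * 8.314 * 500 = 3853.539
P = 3853.539 / 26.44
P = 145.74655825 kPa, rounded to 4 dp:

145.7466 kPa


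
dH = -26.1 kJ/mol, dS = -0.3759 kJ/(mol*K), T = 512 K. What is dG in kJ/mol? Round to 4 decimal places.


Gibbs: dG = dH - T*dS (consistent units, dS already in kJ/(mol*K)).
T*dS = 512 * -0.3759 = -192.4608
dG = -26.1 - (-192.4608)
dG = 166.3608 kJ/mol, rounded to 4 dp:

166.3608 kJ/mol


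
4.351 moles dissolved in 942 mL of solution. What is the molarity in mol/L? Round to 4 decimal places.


Convert volume to liters: V_L = V_mL / 1000.
V_L = 942 / 1000 = 0.942 L
M = n / V_L = 4.351 / 0.942
M = 4.61889597 mol/L, rounded to 4 dp:

4.6189 mol/L


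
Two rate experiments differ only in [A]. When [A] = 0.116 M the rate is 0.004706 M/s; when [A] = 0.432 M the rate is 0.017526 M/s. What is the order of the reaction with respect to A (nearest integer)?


Rate is proportional to [A]^n, so rate2/rate1 = ([A]2/[A]1)^n. Take logs to solve for n.
rate2/rate1 = 0.017526 / 0.004706 = 3.7242
[A]2/[A]1 = 0.432 / 0.116 = 3.7241
n = ln(3.7242) / ln(3.7241) = 1.0
Nearest integer order:

1


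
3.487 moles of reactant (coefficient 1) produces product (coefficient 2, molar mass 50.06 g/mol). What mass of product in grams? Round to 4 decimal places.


Use the coefficient ratio to convert reactant moles to product moles, then multiply by the product's molar mass.
moles_P = moles_R * (coeff_P / coeff_R) = 3.487 * (2/1) = 6.974
mass_P = moles_P * M_P = 6.974 * 50.06
mass_P = 349.11844 g, rounded to 4 dp:

349.1184 g


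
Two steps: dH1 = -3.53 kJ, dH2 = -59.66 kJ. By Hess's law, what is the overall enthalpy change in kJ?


Hess's law: enthalpy is a state function, so add the step enthalpies.
dH_total = dH1 + dH2 = -3.53 + (-59.66)
dH_total = -63.19 kJ:

-63.19 kJ


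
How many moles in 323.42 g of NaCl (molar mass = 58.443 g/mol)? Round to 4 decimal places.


n = mass / M
n = 323.42 / 58.443
n = 5.53393905 mol, rounded to 4 dp:

5.5339 mol


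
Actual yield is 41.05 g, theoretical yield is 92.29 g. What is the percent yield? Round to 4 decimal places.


% yield = 100 * actual / theoretical
% yield = 100 * 41.05 / 92.29
% yield = 44.47935854 %, rounded to 4 dp:

44.4794 %


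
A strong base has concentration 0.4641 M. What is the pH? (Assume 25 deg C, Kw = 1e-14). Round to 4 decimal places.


A strong base dissociates completely, so [OH-] equals the given concentration.
pOH = -log10([OH-]) = -log10(0.4641) = 0.333388
pH = 14 - pOH = 14 - 0.333388
pH = 13.666612, rounded to 4 dp:

13.6666


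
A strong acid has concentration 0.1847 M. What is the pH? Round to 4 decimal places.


A strong acid dissociates completely, so [H+] equals the given concentration.
pH = -log10([H+]) = -log10(0.1847)
pH = 0.7335331, rounded to 4 dp:

0.7335


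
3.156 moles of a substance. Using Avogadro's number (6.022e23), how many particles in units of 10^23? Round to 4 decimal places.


N = n * NA, then divide by 1e23 for the requested units.
N / 1e23 = n * 6.022
N / 1e23 = 3.156 * 6.022
N / 1e23 = 19.005432, rounded to 4 dp:

19.0054


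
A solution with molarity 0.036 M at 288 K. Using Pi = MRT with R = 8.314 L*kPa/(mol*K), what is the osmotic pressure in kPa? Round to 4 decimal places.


Osmotic pressure (van't Hoff): Pi = M*R*T.
RT = 8.314 * 288 = 2394.432
Pi = 0.036 * 2394.432
Pi = 86.199552 kPa, rounded to 4 dp:

86.1996 kPa


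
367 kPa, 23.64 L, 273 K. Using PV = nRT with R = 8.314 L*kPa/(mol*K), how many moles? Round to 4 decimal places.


PV = nRT, solve for n = PV / (RT).
PV = 367 * 23.64 = 8675.88
RT = 8.314 * 273 = 2269.722
n = 8675.88 / 2269.722
n = 3.82244169 mol, rounded to 4 dp:

3.8224 mol


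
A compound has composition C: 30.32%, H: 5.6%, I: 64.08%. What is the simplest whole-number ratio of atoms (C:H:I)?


Assume 100 g of compound, divide each mass% by atomic mass to get moles, then normalize by the smallest to get a raw atom ratio.
Moles per 100 g: C: 30.32/12.011 = 2.5244, H: 5.6/1.008 = 5.5556, I: 64.08/126.904 = 0.5049
Raw ratio (divide by min = 0.5049): C: 4.999, H: 11.002, I: 1.0
Multiply by 1 to clear fractions: C: 4.999 ~= 5, H: 11.002 ~= 11, I: 1.0 ~= 1
Reduce by GCD to get the simplest whole-number ratio:

5:11:1


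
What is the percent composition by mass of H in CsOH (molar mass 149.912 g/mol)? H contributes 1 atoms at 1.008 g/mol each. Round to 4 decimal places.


pct = 100 * (n_elem * M_elem) / M_total
mass_contribution = 1 * 1.008 = 1.008 g/mol
pct = 100 * 1.008 / 149.912
pct = 0.67239447 %, rounded to 4 dp:

0.6724 %


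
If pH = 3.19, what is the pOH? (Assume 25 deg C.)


At 25 deg C, pH + pOH = 14.
pOH = 14 - pH = 14 - 3.19
pOH = 10.81:

10.81


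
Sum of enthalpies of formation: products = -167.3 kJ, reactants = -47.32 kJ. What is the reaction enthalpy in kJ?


dH_rxn = sum(dH_f products) - sum(dH_f reactants)
dH_rxn = -167.3 - (-47.32)
dH_rxn = -119.98 kJ:

-119.98 kJ


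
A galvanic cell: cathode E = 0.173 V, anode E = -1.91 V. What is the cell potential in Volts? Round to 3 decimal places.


Standard cell potential: E_cell = E_cathode - E_anode.
E_cell = 0.173 - (-1.91)
E_cell = 2.083 V, rounded to 3 dp:

2.083 V


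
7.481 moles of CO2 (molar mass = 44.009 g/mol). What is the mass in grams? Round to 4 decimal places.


mass = n * M
mass = 7.481 * 44.009
mass = 329.231329 g, rounded to 4 dp:

329.2313 g


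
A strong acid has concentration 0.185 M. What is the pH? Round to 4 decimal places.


A strong acid dissociates completely, so [H+] equals the given concentration.
pH = -log10([H+]) = -log10(0.185)
pH = 0.73282827, rounded to 4 dp:

0.7328


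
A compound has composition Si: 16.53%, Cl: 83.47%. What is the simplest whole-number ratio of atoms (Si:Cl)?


Assume 100 g of compound, divide each mass% by atomic mass to get moles, then normalize by the smallest to get a raw atom ratio.
Moles per 100 g: Si: 16.53/28.086 = 0.5885, Cl: 83.47/35.453 = 2.3544
Raw ratio (divide by min = 0.5885): Si: 1.0, Cl: 4.0
Multiply by 1 to clear fractions: Si: 1.0 ~= 1, Cl: 4.0 ~= 4
Reduce by GCD to get the simplest whole-number ratio:

1:4


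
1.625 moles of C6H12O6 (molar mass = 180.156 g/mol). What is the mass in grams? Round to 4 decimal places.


mass = n * M
mass = 1.625 * 180.156
mass = 292.7535 g, rounded to 4 dp:

292.7535 g


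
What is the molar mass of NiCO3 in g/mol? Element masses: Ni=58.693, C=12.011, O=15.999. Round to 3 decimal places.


M = sum(count * atomic_mass) over atoms.
M = 1*58.693 + 1*12.011 + 3*15.999
M = 58.693 + 12.011 + 47.997
M = 118.701 g/mol, rounded to 3 dp:

118.701 g/mol


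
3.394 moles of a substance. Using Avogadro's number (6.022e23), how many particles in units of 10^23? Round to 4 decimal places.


N = n * NA, then divide by 1e23 for the requested units.
N / 1e23 = n * 6.022
N / 1e23 = 3.394 * 6.022
N / 1e23 = 20.438668, rounded to 4 dp:

20.4387


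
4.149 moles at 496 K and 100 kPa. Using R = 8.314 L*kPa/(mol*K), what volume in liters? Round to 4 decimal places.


PV = nRT, solve for V = nRT / P.
nRT = 4.149 * 8.314 * 496 = 17109.4139
V = 17109.4139 / 100
V = 171.094139 L, rounded to 4 dp:

171.0941 L


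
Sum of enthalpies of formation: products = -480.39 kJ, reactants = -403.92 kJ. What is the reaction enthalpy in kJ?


dH_rxn = sum(dH_f products) - sum(dH_f reactants)
dH_rxn = -480.39 - (-403.92)
dH_rxn = -76.47 kJ:

-76.47 kJ


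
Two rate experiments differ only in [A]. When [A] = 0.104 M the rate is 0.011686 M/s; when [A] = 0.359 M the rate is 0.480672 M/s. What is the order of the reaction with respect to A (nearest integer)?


Rate is proportional to [A]^n, so rate2/rate1 = ([A]2/[A]1)^n. Take logs to solve for n.
rate2/rate1 = 0.480672 / 0.011686 = 41.1323
[A]2/[A]1 = 0.359 / 0.104 = 3.4519
n = ln(41.1323) / ln(3.4519) = 3.0
Nearest integer order:

3


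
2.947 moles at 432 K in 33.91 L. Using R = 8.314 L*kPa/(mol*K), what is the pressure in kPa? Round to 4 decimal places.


PV = nRT, solve for P = nRT / V.
nRT = 2.947 * 8.314 * 432 = 10584.5867
P = 10584.5867 / 33.91
P = 312.13762017 kPa, rounded to 4 dp:

312.1376 kPa


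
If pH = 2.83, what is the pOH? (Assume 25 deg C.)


At 25 deg C, pH + pOH = 14.
pOH = 14 - pH = 14 - 2.83
pOH = 11.17:

11.17


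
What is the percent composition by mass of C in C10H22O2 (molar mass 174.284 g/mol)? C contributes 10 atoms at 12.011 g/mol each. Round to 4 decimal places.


pct = 100 * (n_elem * M_elem) / M_total
mass_contribution = 10 * 12.011 = 120.11 g/mol
pct = 100 * 120.11 / 174.284
pct = 68.91625164 %, rounded to 4 dp:

68.9163 %


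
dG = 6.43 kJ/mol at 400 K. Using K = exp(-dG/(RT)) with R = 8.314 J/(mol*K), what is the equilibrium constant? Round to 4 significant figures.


dG is in kJ/mol; multiply by 1000 to match R in J/(mol*K).
RT = 8.314 * 400 = 3325.6 J/mol
exponent = -dG*1000 / (RT) = -(6.43*1000) / 3325.6 = -1.93348569
K = exp(-1.93348569)
K = 0.14464314, rounded to 4 significant figures:

0.1446


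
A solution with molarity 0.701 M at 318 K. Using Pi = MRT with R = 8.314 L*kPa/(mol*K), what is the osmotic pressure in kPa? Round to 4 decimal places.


Osmotic pressure (van't Hoff): Pi = M*R*T.
RT = 8.314 * 318 = 2643.852
Pi = 0.701 * 2643.852
Pi = 1853.340252 kPa, rounded to 4 dp:

1853.3403 kPa


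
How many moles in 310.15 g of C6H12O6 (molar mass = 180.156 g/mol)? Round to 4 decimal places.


n = mass / M
n = 310.15 / 180.156
n = 1.72156353 mol, rounded to 4 dp:

1.7216 mol


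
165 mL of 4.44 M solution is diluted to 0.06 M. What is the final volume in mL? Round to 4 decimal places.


Dilution: M1*V1 = M2*V2, solve for V2.
V2 = M1*V1 / M2
V2 = 4.44 * 165 / 0.06
V2 = 732.6 / 0.06
V2 = 12210.0 mL, rounded to 4 dp:

12210.0000 mL


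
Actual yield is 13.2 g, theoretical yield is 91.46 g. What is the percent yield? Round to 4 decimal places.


% yield = 100 * actual / theoretical
% yield = 100 * 13.2 / 91.46
% yield = 14.43253881 %, rounded to 4 dp:

14.4325 %


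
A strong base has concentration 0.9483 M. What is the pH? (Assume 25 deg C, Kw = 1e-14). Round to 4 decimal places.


A strong base dissociates completely, so [OH-] equals the given concentration.
pOH = -log10([OH-]) = -log10(0.9483) = 0.023054
pH = 14 - pOH = 14 - 0.023054
pH = 13.976946, rounded to 4 dp:

13.9769


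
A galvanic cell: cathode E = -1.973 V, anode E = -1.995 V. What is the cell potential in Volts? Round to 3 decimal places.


Standard cell potential: E_cell = E_cathode - E_anode.
E_cell = -1.973 - (-1.995)
E_cell = 0.022 V, rounded to 3 dp:

0.022 V


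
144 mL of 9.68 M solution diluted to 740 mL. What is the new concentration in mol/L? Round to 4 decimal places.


Dilution: M1*V1 = M2*V2, solve for M2.
M2 = M1*V1 / V2
M2 = 9.68 * 144 / 740
M2 = 1393.92 / 740
M2 = 1.88367568 mol/L, rounded to 4 dp:

1.8837 mol/L


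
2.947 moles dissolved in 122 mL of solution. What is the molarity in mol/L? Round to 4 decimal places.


Convert volume to liters: V_L = V_mL / 1000.
V_L = 122 / 1000 = 0.122 L
M = n / V_L = 2.947 / 0.122
M = 24.1557377 mol/L, rounded to 4 dp:

24.1557 mol/L


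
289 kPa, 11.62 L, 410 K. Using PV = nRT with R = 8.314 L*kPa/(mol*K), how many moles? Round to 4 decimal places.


PV = nRT, solve for n = PV / (RT).
PV = 289 * 11.62 = 3358.18
RT = 8.314 * 410 = 3408.74
n = 3358.18 / 3408.74
n = 0.98516754 mol, rounded to 4 dp:

0.9852 mol


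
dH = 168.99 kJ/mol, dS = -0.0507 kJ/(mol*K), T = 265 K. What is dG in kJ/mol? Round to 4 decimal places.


Gibbs: dG = dH - T*dS (consistent units, dS already in kJ/(mol*K)).
T*dS = 265 * -0.0507 = -13.4355
dG = 168.99 - (-13.4355)
dG = 182.4255 kJ/mol, rounded to 4 dp:

182.4255 kJ/mol


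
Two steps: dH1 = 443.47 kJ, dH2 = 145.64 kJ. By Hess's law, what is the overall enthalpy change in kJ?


Hess's law: enthalpy is a state function, so add the step enthalpies.
dH_total = dH1 + dH2 = 443.47 + (145.64)
dH_total = 589.11 kJ:

589.11 kJ


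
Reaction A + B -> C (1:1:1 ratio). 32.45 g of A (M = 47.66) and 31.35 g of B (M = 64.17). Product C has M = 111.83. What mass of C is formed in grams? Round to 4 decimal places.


Find moles of each reactant; the smaller value is the limiting reagent in a 1:1:1 reaction, so moles_C equals moles of the limiter.
n_A = mass_A / M_A = 32.45 / 47.66 = 0.680864 mol
n_B = mass_B / M_B = 31.35 / 64.17 = 0.488546 mol
Limiting reagent: B (smaller), n_limiting = 0.488546 mol
mass_C = n_limiting * M_C = 0.488546 * 111.83
mass_C = 54.63409918 g, rounded to 4 dp:

54.6341 g


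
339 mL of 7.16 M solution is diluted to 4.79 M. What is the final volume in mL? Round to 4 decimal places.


Dilution: M1*V1 = M2*V2, solve for V2.
V2 = M1*V1 / M2
V2 = 7.16 * 339 / 4.79
V2 = 2427.24 / 4.79
V2 = 506.73068894 mL, rounded to 4 dp:

506.7307 mL


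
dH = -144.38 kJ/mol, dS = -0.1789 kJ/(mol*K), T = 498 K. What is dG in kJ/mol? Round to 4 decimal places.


Gibbs: dG = dH - T*dS (consistent units, dS already in kJ/(mol*K)).
T*dS = 498 * -0.1789 = -89.0922
dG = -144.38 - (-89.0922)
dG = -55.2878 kJ/mol, rounded to 4 dp:

-55.2878 kJ/mol


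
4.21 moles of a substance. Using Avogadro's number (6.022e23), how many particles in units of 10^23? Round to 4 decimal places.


N = n * NA, then divide by 1e23 for the requested units.
N / 1e23 = n * 6.022
N / 1e23 = 4.21 * 6.022
N / 1e23 = 25.35262, rounded to 4 dp:

25.3526


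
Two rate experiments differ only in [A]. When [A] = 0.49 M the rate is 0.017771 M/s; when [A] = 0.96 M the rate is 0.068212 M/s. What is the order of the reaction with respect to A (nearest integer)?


Rate is proportional to [A]^n, so rate2/rate1 = ([A]2/[A]1)^n. Take logs to solve for n.
rate2/rate1 = 0.068212 / 0.017771 = 3.8384
[A]2/[A]1 = 0.96 / 0.49 = 1.9592
n = ln(3.8384) / ln(1.9592) = 2.0
Nearest integer order:

2


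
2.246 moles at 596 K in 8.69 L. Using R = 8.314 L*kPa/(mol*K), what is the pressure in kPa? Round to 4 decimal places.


PV = nRT, solve for P = nRT / V.
nRT = 2.246 * 8.314 * 596 = 11129.2534
P = 11129.2534 / 8.69
P = 1280.69659379 kPa, rounded to 4 dp:

1280.6966 kPa


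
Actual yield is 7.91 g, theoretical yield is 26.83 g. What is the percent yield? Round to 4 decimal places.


% yield = 100 * actual / theoretical
% yield = 100 * 7.91 / 26.83
% yield = 29.48192322 %, rounded to 4 dp:

29.4819 %


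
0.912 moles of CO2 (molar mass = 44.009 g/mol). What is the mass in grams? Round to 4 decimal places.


mass = n * M
mass = 0.912 * 44.009
mass = 40.136208 g, rounded to 4 dp:

40.1362 g


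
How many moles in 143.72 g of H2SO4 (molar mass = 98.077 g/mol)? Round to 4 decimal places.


n = mass / M
n = 143.72 / 98.077
n = 1.46537924 mol, rounded to 4 dp:

1.4654 mol


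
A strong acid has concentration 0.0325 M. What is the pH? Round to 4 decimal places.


A strong acid dissociates completely, so [H+] equals the given concentration.
pH = -log10([H+]) = -log10(0.0325)
pH = 1.48811664, rounded to 4 dp:

1.4881


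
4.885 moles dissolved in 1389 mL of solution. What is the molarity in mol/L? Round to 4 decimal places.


Convert volume to liters: V_L = V_mL / 1000.
V_L = 1389 / 1000 = 1.389 L
M = n / V_L = 4.885 / 1.389
M = 3.51691865 mol/L, rounded to 4 dp:

3.5169 mol/L


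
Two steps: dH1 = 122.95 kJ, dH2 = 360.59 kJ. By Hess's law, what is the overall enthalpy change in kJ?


Hess's law: enthalpy is a state function, so add the step enthalpies.
dH_total = dH1 + dH2 = 122.95 + (360.59)
dH_total = 483.54 kJ:

483.54 kJ


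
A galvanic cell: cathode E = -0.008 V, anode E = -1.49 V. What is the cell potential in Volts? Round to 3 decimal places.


Standard cell potential: E_cell = E_cathode - E_anode.
E_cell = -0.008 - (-1.49)
E_cell = 1.482 V, rounded to 3 dp:

1.482 V


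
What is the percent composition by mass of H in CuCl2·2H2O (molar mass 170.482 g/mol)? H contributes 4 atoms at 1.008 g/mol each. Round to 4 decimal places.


pct = 100 * (n_elem * M_elem) / M_total
mass_contribution = 4 * 1.008 = 4.032 g/mol
pct = 100 * 4.032 / 170.482
pct = 2.36505907 %, rounded to 4 dp:

2.3651 %


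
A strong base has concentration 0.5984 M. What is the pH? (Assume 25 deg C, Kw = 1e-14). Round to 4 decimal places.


A strong base dissociates completely, so [OH-] equals the given concentration.
pOH = -log10([OH-]) = -log10(0.5984) = 0.223008
pH = 14 - pOH = 14 - 0.223008
pH = 13.776992, rounded to 4 dp:

13.7770


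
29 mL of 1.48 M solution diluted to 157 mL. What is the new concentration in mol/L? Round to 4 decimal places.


Dilution: M1*V1 = M2*V2, solve for M2.
M2 = M1*V1 / V2
M2 = 1.48 * 29 / 157
M2 = 42.92 / 157
M2 = 0.2733758 mol/L, rounded to 4 dp:

0.2734 mol/L


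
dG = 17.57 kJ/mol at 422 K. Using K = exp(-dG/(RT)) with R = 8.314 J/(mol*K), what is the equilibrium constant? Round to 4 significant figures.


dG is in kJ/mol; multiply by 1000 to match R in J/(mol*K).
RT = 8.314 * 422 = 3508.508 J/mol
exponent = -dG*1000 / (RT) = -(17.57*1000) / 3508.508 = -5.00782669
K = exp(-5.00782669)
K = 0.006685417, rounded to 4 significant figures:

0.006685


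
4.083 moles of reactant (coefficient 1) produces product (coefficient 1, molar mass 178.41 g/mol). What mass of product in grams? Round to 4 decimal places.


Use the coefficient ratio to convert reactant moles to product moles, then multiply by the product's molar mass.
moles_P = moles_R * (coeff_P / coeff_R) = 4.083 * (1/1) = 4.083
mass_P = moles_P * M_P = 4.083 * 178.41
mass_P = 728.44803 g, rounded to 4 dp:

728.4480 g


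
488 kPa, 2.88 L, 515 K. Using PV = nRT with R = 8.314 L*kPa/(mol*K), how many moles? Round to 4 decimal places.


PV = nRT, solve for n = PV / (RT).
PV = 488 * 2.88 = 1405.44
RT = 8.314 * 515 = 4281.71
n = 1405.44 / 4281.71
n = 0.32824269 mol, rounded to 4 dp:

0.3282 mol


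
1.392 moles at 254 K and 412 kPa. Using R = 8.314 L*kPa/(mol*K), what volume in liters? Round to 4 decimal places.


PV = nRT, solve for V = nRT / P.
nRT = 1.392 * 8.314 * 254 = 2939.5644
V = 2939.5644 / 412
V = 7.13486505 L, rounded to 4 dp:

7.1349 L


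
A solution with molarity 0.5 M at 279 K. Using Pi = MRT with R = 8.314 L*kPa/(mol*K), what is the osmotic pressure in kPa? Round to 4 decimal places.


Osmotic pressure (van't Hoff): Pi = M*R*T.
RT = 8.314 * 279 = 2319.606
Pi = 0.5 * 2319.606
Pi = 1159.803 kPa, rounded to 4 dp:

1159.8030 kPa


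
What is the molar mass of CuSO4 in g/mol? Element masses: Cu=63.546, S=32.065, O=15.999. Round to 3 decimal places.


M = sum(count * atomic_mass) over atoms.
M = 1*63.546 + 1*32.065 + 4*15.999
M = 63.546 + 32.065 + 63.996
M = 159.607 g/mol, rounded to 3 dp:

159.607 g/mol


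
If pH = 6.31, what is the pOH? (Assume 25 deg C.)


At 25 deg C, pH + pOH = 14.
pOH = 14 - pH = 14 - 6.31
pOH = 7.69:

7.69


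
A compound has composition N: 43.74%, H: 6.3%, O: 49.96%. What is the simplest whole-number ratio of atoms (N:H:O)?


Assume 100 g of compound, divide each mass% by atomic mass to get moles, then normalize by the smallest to get a raw atom ratio.
Moles per 100 g: N: 43.74/14.007 = 3.1227, H: 6.3/1.008 = 6.25, O: 49.96/15.999 = 3.1227
Raw ratio (divide by min = 3.1227): N: 1.0, H: 2.001, O: 1.0
Multiply by 1 to clear fractions: N: 1.0 ~= 1, H: 2.001 ~= 2, O: 1.0 ~= 1
Reduce by GCD to get the simplest whole-number ratio:

1:2:1


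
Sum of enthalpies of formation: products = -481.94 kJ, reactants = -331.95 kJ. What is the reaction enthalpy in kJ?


dH_rxn = sum(dH_f products) - sum(dH_f reactants)
dH_rxn = -481.94 - (-331.95)
dH_rxn = -149.99 kJ:

-149.99 kJ


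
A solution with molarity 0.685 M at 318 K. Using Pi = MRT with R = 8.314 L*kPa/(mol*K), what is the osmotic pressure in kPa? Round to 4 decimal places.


Osmotic pressure (van't Hoff): Pi = M*R*T.
RT = 8.314 * 318 = 2643.852
Pi = 0.685 * 2643.852
Pi = 1811.03862 kPa, rounded to 4 dp:

1811.0386 kPa


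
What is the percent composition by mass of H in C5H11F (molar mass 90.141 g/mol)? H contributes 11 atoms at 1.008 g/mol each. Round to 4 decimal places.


pct = 100 * (n_elem * M_elem) / M_total
mass_contribution = 11 * 1.008 = 11.088 g/mol
pct = 100 * 11.088 / 90.141
pct = 12.30072886 %, rounded to 4 dp:

12.3007 %


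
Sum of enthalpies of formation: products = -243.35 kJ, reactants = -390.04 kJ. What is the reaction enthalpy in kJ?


dH_rxn = sum(dH_f products) - sum(dH_f reactants)
dH_rxn = -243.35 - (-390.04)
dH_rxn = 146.69 kJ:

146.69 kJ


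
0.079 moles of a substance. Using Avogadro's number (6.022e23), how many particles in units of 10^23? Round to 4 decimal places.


N = n * NA, then divide by 1e23 for the requested units.
N / 1e23 = n * 6.022
N / 1e23 = 0.079 * 6.022
N / 1e23 = 0.475738, rounded to 4 dp:

0.4757


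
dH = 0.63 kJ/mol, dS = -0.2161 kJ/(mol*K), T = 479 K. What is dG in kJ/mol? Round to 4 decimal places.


Gibbs: dG = dH - T*dS (consistent units, dS already in kJ/(mol*K)).
T*dS = 479 * -0.2161 = -103.5119
dG = 0.63 - (-103.5119)
dG = 104.1419 kJ/mol, rounded to 4 dp:

104.1419 kJ/mol


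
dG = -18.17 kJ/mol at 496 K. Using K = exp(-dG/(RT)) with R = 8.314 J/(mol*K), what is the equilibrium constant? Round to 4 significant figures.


dG is in kJ/mol; multiply by 1000 to match R in J/(mol*K).
RT = 8.314 * 496 = 4123.744 J/mol
exponent = -dG*1000 / (RT) = -(-18.17*1000) / 4123.744 = 4.4061901
K = exp(4.4061901)
K = 81.956621, rounded to 4 significant figures:

81.96


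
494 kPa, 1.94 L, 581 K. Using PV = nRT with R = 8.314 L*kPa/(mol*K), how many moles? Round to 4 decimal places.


PV = nRT, solve for n = PV / (RT).
PV = 494 * 1.94 = 958.36
RT = 8.314 * 581 = 4830.434
n = 958.36 / 4830.434
n = 0.19840039 mol, rounded to 4 dp:

0.1984 mol


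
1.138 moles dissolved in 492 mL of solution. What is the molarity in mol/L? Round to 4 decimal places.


Convert volume to liters: V_L = V_mL / 1000.
V_L = 492 / 1000 = 0.492 L
M = n / V_L = 1.138 / 0.492
M = 2.31300813 mol/L, rounded to 4 dp:

2.3130 mol/L


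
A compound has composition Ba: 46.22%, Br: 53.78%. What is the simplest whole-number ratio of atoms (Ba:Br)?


Assume 100 g of compound, divide each mass% by atomic mass to get moles, then normalize by the smallest to get a raw atom ratio.
Moles per 100 g: Ba: 46.22/137.327 = 0.3366, Br: 53.78/79.904 = 0.6731
Raw ratio (divide by min = 0.3366): Ba: 1.0, Br: 2.0
Multiply by 1 to clear fractions: Ba: 1.0 ~= 1, Br: 2.0 ~= 2
Reduce by GCD to get the simplest whole-number ratio:

1:2


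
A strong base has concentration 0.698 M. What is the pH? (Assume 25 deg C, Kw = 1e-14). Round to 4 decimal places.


A strong base dissociates completely, so [OH-] equals the given concentration.
pOH = -log10([OH-]) = -log10(0.698) = 0.156145
pH = 14 - pOH = 14 - 0.156145
pH = 13.843855, rounded to 4 dp:

13.8439


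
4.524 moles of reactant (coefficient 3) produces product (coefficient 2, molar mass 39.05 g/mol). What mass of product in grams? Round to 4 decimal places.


Use the coefficient ratio to convert reactant moles to product moles, then multiply by the product's molar mass.
moles_P = moles_R * (coeff_P / coeff_R) = 4.524 * (2/3) = 3.016
mass_P = moles_P * M_P = 3.016 * 39.05
mass_P = 117.7748 g, rounded to 4 dp:

117.7748 g


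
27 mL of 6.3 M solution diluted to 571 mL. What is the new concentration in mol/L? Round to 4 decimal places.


Dilution: M1*V1 = M2*V2, solve for M2.
M2 = M1*V1 / V2
M2 = 6.3 * 27 / 571
M2 = 170.1 / 571
M2 = 0.29789842 mol/L, rounded to 4 dp:

0.2979 mol/L


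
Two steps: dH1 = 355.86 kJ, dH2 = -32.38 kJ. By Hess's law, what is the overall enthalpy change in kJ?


Hess's law: enthalpy is a state function, so add the step enthalpies.
dH_total = dH1 + dH2 = 355.86 + (-32.38)
dH_total = 323.48 kJ:

323.48 kJ


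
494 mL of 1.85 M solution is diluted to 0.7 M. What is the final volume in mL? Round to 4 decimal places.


Dilution: M1*V1 = M2*V2, solve for V2.
V2 = M1*V1 / M2
V2 = 1.85 * 494 / 0.7
V2 = 913.9 / 0.7
V2 = 1305.57142857 mL, rounded to 4 dp:

1305.5714 mL


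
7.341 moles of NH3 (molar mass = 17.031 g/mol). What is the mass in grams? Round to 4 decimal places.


mass = n * M
mass = 7.341 * 17.031
mass = 125.024571 g, rounded to 4 dp:

125.0246 g


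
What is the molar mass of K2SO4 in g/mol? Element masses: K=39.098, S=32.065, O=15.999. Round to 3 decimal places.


M = sum(count * atomic_mass) over atoms.
M = 2*39.098 + 1*32.065 + 4*15.999
M = 78.196 + 32.065 + 63.996
M = 174.257 g/mol, rounded to 3 dp:

174.257 g/mol


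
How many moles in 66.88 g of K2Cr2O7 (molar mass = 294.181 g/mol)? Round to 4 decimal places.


n = mass / M
n = 66.88 / 294.181
n = 0.22734303 mol, rounded to 4 dp:

0.2273 mol


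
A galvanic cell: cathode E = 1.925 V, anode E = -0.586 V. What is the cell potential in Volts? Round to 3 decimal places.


Standard cell potential: E_cell = E_cathode - E_anode.
E_cell = 1.925 - (-0.586)
E_cell = 2.511 V, rounded to 3 dp:

2.511 V


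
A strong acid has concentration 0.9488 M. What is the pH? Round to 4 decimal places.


A strong acid dissociates completely, so [H+] equals the given concentration.
pH = -log10([H+]) = -log10(0.9488)
pH = 0.02282532, rounded to 4 dp:

0.0228


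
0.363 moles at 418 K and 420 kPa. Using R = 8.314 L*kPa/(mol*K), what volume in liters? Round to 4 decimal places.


PV = nRT, solve for V = nRT / P.
nRT = 0.363 * 8.314 * 418 = 1261.5165
V = 1261.5165 / 420
V = 3.00361071 L, rounded to 4 dp:

3.0036 L


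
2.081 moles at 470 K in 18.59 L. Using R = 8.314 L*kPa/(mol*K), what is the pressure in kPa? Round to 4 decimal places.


PV = nRT, solve for P = nRT / V.
nRT = 2.081 * 8.314 * 470 = 8131.674
P = 8131.674 / 18.59
P = 437.42194728 kPa, rounded to 4 dp:

437.4219 kPa


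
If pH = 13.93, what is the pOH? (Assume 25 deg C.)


At 25 deg C, pH + pOH = 14.
pOH = 14 - pH = 14 - 13.93
pOH = 0.07:

0.07


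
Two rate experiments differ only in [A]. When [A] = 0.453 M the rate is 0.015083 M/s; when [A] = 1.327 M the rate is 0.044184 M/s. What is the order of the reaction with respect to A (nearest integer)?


Rate is proportional to [A]^n, so rate2/rate1 = ([A]2/[A]1)^n. Take logs to solve for n.
rate2/rate1 = 0.044184 / 0.015083 = 2.9294
[A]2/[A]1 = 1.327 / 0.453 = 2.9294
n = ln(2.9294) / ln(2.9294) = 1.0
Nearest integer order:

1


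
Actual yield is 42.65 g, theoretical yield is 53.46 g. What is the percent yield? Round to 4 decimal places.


% yield = 100 * actual / theoretical
% yield = 100 * 42.65 / 53.46
% yield = 79.77927422 %, rounded to 4 dp:

79.7793 %


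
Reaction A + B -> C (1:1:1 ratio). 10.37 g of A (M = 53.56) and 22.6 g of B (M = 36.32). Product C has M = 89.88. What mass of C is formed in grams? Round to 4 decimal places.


Find moles of each reactant; the smaller value is the limiting reagent in a 1:1:1 reaction, so moles_C equals moles of the limiter.
n_A = mass_A / M_A = 10.37 / 53.56 = 0.193615 mol
n_B = mass_B / M_B = 22.6 / 36.32 = 0.622247 mol
Limiting reagent: A (smaller), n_limiting = 0.193615 mol
mass_C = n_limiting * M_C = 0.193615 * 89.88
mass_C = 17.4021162 g, rounded to 4 dp:

17.4021 g


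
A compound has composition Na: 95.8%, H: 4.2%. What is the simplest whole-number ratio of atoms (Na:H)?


Assume 100 g of compound, divide each mass% by atomic mass to get moles, then normalize by the smallest to get a raw atom ratio.
Moles per 100 g: Na: 95.8/22.99 = 4.167, H: 4.2/1.008 = 4.1667
Raw ratio (divide by min = 4.1667): Na: 1.0, H: 1.0
Multiply by 1 to clear fractions: Na: 1.0 ~= 1, H: 1.0 ~= 1
Reduce by GCD to get the simplest whole-number ratio:

1:1


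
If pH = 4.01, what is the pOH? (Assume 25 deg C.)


At 25 deg C, pH + pOH = 14.
pOH = 14 - pH = 14 - 4.01
pOH = 9.99:

9.99


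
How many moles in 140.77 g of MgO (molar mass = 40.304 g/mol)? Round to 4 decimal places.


n = mass / M
n = 140.77 / 40.304
n = 3.49270544 mol, rounded to 4 dp:

3.4927 mol


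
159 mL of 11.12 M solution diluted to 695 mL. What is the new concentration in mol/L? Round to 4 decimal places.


Dilution: M1*V1 = M2*V2, solve for M2.
M2 = M1*V1 / V2
M2 = 11.12 * 159 / 695
M2 = 1768.08 / 695
M2 = 2.544 mol/L, rounded to 4 dp:

2.5440 mol/L


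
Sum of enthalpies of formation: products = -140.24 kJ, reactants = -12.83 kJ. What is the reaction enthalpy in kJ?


dH_rxn = sum(dH_f products) - sum(dH_f reactants)
dH_rxn = -140.24 - (-12.83)
dH_rxn = -127.41 kJ:

-127.41 kJ


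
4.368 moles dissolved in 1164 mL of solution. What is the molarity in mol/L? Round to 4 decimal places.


Convert volume to liters: V_L = V_mL / 1000.
V_L = 1164 / 1000 = 1.164 L
M = n / V_L = 4.368 / 1.164
M = 3.75257732 mol/L, rounded to 4 dp:

3.7526 mol/L


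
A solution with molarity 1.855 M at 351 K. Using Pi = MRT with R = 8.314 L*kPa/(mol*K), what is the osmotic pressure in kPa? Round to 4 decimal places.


Osmotic pressure (van't Hoff): Pi = M*R*T.
RT = 8.314 * 351 = 2918.214
Pi = 1.855 * 2918.214
Pi = 5413.28697 kPa, rounded to 4 dp:

5413.2870 kPa


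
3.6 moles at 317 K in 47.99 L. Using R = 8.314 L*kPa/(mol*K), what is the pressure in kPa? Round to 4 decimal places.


PV = nRT, solve for P = nRT / V.
nRT = 3.6 * 8.314 * 317 = 9487.9368
P = 9487.9368 / 47.99
P = 197.70653886 kPa, rounded to 4 dp:

197.7065 kPa


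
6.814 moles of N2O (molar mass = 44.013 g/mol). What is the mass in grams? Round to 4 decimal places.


mass = n * M
mass = 6.814 * 44.013
mass = 299.904582 g, rounded to 4 dp:

299.9046 g


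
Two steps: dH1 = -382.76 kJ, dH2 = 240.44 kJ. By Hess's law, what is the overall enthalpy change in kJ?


Hess's law: enthalpy is a state function, so add the step enthalpies.
dH_total = dH1 + dH2 = -382.76 + (240.44)
dH_total = -142.32 kJ:

-142.32 kJ


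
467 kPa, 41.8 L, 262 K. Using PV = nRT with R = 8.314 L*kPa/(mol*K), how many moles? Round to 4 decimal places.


PV = nRT, solve for n = PV / (RT).
PV = 467 * 41.8 = 19520.6
RT = 8.314 * 262 = 2178.268
n = 19520.6 / 2178.268
n = 8.96152356 mol, rounded to 4 dp:

8.9615 mol


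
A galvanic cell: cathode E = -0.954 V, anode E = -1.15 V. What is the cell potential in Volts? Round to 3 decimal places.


Standard cell potential: E_cell = E_cathode - E_anode.
E_cell = -0.954 - (-1.15)
E_cell = 0.196 V, rounded to 3 dp:

0.196 V
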